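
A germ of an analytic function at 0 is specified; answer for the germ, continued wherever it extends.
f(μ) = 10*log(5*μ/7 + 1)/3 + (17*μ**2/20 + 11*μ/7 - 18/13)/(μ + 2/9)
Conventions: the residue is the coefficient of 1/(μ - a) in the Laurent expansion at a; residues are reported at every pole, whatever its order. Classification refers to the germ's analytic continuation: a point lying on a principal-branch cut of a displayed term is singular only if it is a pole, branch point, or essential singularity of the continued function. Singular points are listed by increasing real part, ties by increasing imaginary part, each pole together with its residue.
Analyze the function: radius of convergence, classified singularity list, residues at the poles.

Radius of convergence at 0: 2/9.
At -7/5: a logarithmic branch point.
At -2/9: a pole of order 1; residue -62353/36855.

Denominator factor (μ + 2/9): pole of order 1 at -2/9, modulus 2/9.
Branch term (10/3)*log(1 - μ/(-7/5)): its argument vanishes at μ = -7/5, a logarithmic branch point, modulus 7/5.
The radius of convergence is the smallest modulus among the singular points: 2/9.
The branch term is analytic at -2/9 and contributes nothing to the residue; only the rational part matters.
At the order-1 pole -2/9 set g(μ) = (μ - (-2/9))*(rational part) = 17*μ**2/20 + 11*μ/7 - 18/13.
Simple pole: residue = g(a) at a = -2/9, which is -62353/36855.
List the singular points by increasing real part (a conjugate pair: the negative imaginary part first).


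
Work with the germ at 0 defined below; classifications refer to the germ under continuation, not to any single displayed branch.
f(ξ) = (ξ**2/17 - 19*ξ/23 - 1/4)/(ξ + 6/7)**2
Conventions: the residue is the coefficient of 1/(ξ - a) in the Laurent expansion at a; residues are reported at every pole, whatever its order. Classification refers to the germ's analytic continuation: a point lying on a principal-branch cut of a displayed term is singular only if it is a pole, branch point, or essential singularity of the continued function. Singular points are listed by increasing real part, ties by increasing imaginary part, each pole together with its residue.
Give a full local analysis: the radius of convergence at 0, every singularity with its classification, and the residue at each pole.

Radius of convergence at 0: 6/7.
At -6/7: a pole of order 2; residue -2537/2737.

Denominator factor (ξ + 6/7)^2: pole of order 2 at -6/7, modulus 6/7.
The radius of convergence is the smallest modulus among the singular points: 6/7.
At the order-2 pole -6/7 set g(ξ) = (ξ - (-6/7))^2*f(ξ) = ξ**2/17 - 19*ξ/23 - 1/4.
Order-2 pole: residue = g'(a); g'(-6/7) = -2537/2737, so the residue is -2537/2737.


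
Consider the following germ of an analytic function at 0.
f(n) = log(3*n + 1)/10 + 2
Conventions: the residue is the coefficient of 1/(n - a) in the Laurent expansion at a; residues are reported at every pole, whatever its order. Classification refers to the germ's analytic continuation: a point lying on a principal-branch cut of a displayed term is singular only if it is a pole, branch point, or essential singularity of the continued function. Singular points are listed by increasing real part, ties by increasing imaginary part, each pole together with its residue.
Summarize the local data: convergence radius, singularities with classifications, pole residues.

Radius of convergence at 0: 1/3.
At -1/3: a logarithmic branch point.

Branch term (1/10)*log(1 - n/(-1/3)): its argument vanishes at n = -1/3, a logarithmic branch point, modulus 1/3.
The radius of convergence is the smallest modulus among the singular points: 1/3.


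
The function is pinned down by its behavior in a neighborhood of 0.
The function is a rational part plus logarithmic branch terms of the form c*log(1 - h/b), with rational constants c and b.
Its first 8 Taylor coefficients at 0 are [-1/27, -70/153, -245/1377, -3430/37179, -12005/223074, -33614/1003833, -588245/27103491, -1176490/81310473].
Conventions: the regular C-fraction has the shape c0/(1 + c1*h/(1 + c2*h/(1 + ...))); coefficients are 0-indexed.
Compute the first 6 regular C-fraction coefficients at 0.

Taylor coefficients (read off): a_0 = -1/27, a_1 = -70/153, a_2 = -245/1377, a_3 = -3430/37179, a_4 = -12005/223074, a_5 = -33614/1003833.
c0 = a_0 = -1/27. Peel one level at a time: if S = 1 + c*h/S' with S'(0) = 1, then c is the h-coefficient of S and S' = c*h/(S - 1).
S_1 = c0/f = 1 + (-210/17)*h + (128135/867)*h^2 + ...; c1 = -210/17.
S_2 = c1*h/(S_1 - 1) = 1 + (3661/306)*h + (-49/972)*h^2 + ...; c2 = 3661/306.
S_3 = c2*h/(S_2 - 1) = 1 + (119/28242)*h + (660569/398805282)*h^2 + ...; c3 = 119/28242.
S_4 = c3*h/(S_3 - 1) = 1 + (-5551/14121)*h + (-49/1215)*h^2 + ...; c4 = -5551/14121.
S_5 = c4*h/(S_4 - 1) = 1 + (-3661/35685)*h + ...; c5 = -3661/35685.

The regular C-fraction coefficients are [-1/27, -210/17, 3661/306, 119/28242, -5551/14121, -3661/35685].


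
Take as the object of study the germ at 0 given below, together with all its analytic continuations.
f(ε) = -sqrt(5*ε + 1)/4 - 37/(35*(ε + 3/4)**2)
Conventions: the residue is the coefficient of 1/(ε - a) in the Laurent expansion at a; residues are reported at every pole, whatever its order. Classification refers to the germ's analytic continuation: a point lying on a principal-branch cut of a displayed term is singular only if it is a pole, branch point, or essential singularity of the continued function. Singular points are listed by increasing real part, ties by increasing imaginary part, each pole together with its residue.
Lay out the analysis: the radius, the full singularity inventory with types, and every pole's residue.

Denominator factor (ε + 3/4)^2: pole of order 2 at -3/4, modulus 3/4.
Branch term (-1/4)*sqrt(1 - ε/(-1/5)): its argument vanishes at ε = -1/5, a square-root branch point, modulus 1/5.
The radius of convergence is the smallest modulus among the singular points: 1/5.
The branch term is analytic at -3/4 and contributes nothing to the residue; only the rational part matters.
At the order-2 pole -3/4 set g(ε) = (ε - (-3/4))^2*(rational part) = -37/35.
Order-2 pole: residue = g'(a); g'(-3/4) = 0, so the residue is 0.
List the singular points by increasing real part (a conjugate pair: the negative imaginary part first).

Radius of convergence at 0: 1/5.
At -3/4: a pole of order 2; residue 0.
At -1/5: an algebraic (square-root) branch point.


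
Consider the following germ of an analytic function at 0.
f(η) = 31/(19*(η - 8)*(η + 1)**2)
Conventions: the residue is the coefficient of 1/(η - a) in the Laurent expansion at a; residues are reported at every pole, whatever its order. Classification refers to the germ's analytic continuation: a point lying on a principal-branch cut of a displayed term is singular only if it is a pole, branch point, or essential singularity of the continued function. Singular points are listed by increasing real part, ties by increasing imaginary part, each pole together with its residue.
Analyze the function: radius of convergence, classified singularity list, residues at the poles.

Radius of convergence at 0: 1.
At -1: a pole of order 2; residue -31/1539.
At 8: a pole of order 1; residue 31/1539.

Denominator factor (η - 8): pole of order 1 at 8, modulus 8.
Denominator factor (η + 1)^2: pole of order 2 at -1, modulus 1.
The radius of convergence is the smallest modulus among the singular points: 1.
At the order-2 pole -1 set g(η) = (η - (-1))^2*f(η) = 31/(19*(η - 8)).
Order-2 pole: residue = g'(a); g'(-1) = -31/1539, so the residue is -31/1539.
At the order-1 pole 8 set g(η) = (η - (8))*f(η) = 31/(19*(η + 1)**2).
Simple pole: residue = g(a) at a = 8, which is 31/1539.
List the singular points by increasing real part (a conjugate pair: the negative imaginary part first).


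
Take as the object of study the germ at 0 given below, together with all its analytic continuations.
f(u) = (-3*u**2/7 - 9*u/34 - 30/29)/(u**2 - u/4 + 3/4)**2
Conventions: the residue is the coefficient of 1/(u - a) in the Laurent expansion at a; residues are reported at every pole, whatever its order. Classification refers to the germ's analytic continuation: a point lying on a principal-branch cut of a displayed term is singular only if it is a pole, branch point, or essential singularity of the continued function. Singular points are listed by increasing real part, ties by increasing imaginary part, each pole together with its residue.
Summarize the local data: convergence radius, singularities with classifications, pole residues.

Radius of convergence at 0: (1/2)*sqrt(3).
At (1/8) - ((1/8)*sqrt(47))*i: a pole of order 2; residue -((613560/7623259)*sqrt(47))*i.
At (1/8) + ((1/8)*sqrt(47))*i: a pole of order 2; residue ((613560/7623259)*sqrt(47))*i.

Denominator factor (u**2 - u/4 + 3/4)^2: discriminant -47/16, complex-conjugate roots (1/8) + ((1/8)*sqrt(47))*i and (1/8) - ((1/8)*sqrt(47))*i; poles of order 2, moduli (1/2)*sqrt(3) and (1/2)*sqrt(3).
The radius of convergence is the smallest modulus among the singular points: (1/2)*sqrt(3).
The factor u**2 - u/4 + 3/4 splits as (u - a)(u - a') with a = (1/8) - ((1/8)*sqrt(47))*i, a' = (1/8) + ((1/8)*sqrt(47))*i. At the order-2 pole a set g(u) = (u - a)^2*f(u) = [-3*u**2/7 - 9*u/34 - 30/29] / (u - a')^2.
Order-2 pole: residue = g'(a); g'((1/8) - ((1/8)*sqrt(47))*i) = -((613560/7623259)*sqrt(47))*i, so the residue is -((613560/7623259)*sqrt(47))*i.
The factor u**2 - u/4 + 3/4 splits as (u - a)(u - a') with a = (1/8) + ((1/8)*sqrt(47))*i, a' = (1/8) - ((1/8)*sqrt(47))*i. At the order-2 pole a set g(u) = (u - a)^2*f(u) = [-3*u**2/7 - 9*u/34 - 30/29] / (u - a')^2.
Order-2 pole: residue = g'(a); g'((1/8) + ((1/8)*sqrt(47))*i) = ((613560/7623259)*sqrt(47))*i, so the residue is ((613560/7623259)*sqrt(47))*i.
List the singular points by increasing real part (a conjugate pair: the negative imaginary part first).


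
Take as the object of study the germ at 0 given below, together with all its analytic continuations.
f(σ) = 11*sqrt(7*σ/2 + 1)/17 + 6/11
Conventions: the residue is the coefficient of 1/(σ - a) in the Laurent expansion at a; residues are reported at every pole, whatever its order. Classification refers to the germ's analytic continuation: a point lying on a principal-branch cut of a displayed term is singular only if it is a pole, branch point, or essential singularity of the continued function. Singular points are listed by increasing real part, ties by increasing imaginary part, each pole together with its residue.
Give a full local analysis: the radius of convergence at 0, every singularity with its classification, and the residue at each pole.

Radius of convergence at 0: 2/7.
At -2/7: an algebraic (square-root) branch point.

Branch term (11/17)*sqrt(1 - σ/(-2/7)): its argument vanishes at σ = -2/7, a square-root branch point, modulus 2/7.
The radius of convergence is the smallest modulus among the singular points: 2/7.


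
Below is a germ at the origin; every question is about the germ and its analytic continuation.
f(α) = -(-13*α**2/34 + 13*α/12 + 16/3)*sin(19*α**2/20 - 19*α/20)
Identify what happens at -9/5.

The point is a regular point.

There is no denominator, hence no pole anywhere.
The factor -sin(19*α**2/20 - 19*α/20) is entire.
So the germ continues analytically to -9/5.


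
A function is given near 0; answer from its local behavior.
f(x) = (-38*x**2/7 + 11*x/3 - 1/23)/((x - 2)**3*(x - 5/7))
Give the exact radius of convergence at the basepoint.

Denominator factor (x - 2)^3: pole of order 3 at 2, modulus 2.
Denominator factor (x - 5/7): pole of order 1 at 5/7, modulus 5/7.
The radius of convergence is the smallest modulus among the singular points: 5/7.

The radius of convergence is 5/7.


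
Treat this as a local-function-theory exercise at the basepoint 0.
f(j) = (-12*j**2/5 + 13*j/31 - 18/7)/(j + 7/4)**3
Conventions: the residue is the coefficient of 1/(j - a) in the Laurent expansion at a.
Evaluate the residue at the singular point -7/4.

At the order-3 pole -7/4 set g(j) = (j - (-7/4))^3*f(j) = -12*j**2/5 + 13*j/31 - 18/7.
Order-3 pole: residue = g''(a)/2; g''(-7/4) = -24/5, so the residue is -12/5.

The residue is -12/5.


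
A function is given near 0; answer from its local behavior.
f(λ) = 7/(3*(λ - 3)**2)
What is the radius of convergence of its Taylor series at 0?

The radius of convergence is 3.

Denominator factor (λ - 3)^2: pole of order 2 at 3, modulus 3.
The radius of convergence is the smallest modulus among the singular points: 3.


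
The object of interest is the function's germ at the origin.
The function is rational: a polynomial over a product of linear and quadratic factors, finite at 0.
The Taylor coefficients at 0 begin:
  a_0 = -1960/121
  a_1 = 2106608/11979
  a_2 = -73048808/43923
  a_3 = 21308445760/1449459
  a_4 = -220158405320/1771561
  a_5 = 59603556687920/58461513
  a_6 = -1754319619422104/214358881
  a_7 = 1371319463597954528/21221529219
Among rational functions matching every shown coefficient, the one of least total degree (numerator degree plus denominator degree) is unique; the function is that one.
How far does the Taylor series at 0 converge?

No rational of total degree below 6 reproduces all 8 coefficients; solving the [2/4] Pade equations on them gives f(τ) = (30*τ**2/11 - 19*τ/18 - 5/8)/((τ - 11/8)**2*(τ + 1/7)**2), whose expansion matches every shown term.
Denominator factor (τ + 1/7)^2: pole of order 2 at -1/7, modulus 1/7.
Denominator factor (τ - 11/8)^2: pole of order 2 at 11/8, modulus 11/8.
The radius of convergence is the smallest modulus among the singular points: 1/7.

The radius of convergence is 1/7.


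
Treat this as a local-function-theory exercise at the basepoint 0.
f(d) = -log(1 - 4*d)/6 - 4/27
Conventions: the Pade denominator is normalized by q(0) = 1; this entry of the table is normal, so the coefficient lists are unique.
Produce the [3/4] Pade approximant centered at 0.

The Pade approximant has numerator coefficients [-4/27, 614/369, -13108/2583, 159872/38745]; denominator coefficients [1, -276/41, 3720/287, -8768/1435, -576/1435].

Taylor coefficients needed (expand at 0): a_0 = -4/27, a_1 = 2/3, a_2 = 4/3, a_3 = 32/9, a_4 = 32/3, a_5 = 512/15, a_6 = 1024/9, a_7 = 8192/21.
Write the denominator as Q(d) = 1 + q1*d + q2*d^2 + q3*d^3 + q4*d^4. Requiring Q*f - P = O(d^8) with deg P <= 3 kills the coefficients of d^4..d^7 in Q*f:
  d^4: a_4 + q1*a_3 + q2*a_2 + q3*a_1 + q4*a_0 = 0, i.e. 32/3 + (32/9)*q1 + (4/3)*q2 + (2/3)*q3 + (-4/27)*q4 = 0.
  d^5: a_5 + q1*a_4 + q2*a_3 + q3*a_2 + q4*a_1 = 0, i.e. 512/15 + (32/3)*q1 + (32/9)*q2 + (4/3)*q3 + (2/3)*q4 = 0.
  d^6: a_6 + q1*a_5 + q2*a_4 + q3*a_3 + q4*a_2 = 0, i.e. 1024/9 + (512/15)*q1 + (32/3)*q2 + (32/9)*q3 + (4/3)*q4 = 0.
  d^7: a_7 + q1*a_6 + q2*a_5 + q3*a_4 + q4*a_3 = 0, i.e. 8192/21 + (1024/9)*q1 + (512/15)*q2 + (32/3)*q3 + (32/9)*q4 = 0.
Solving this linear system: q1 = -276/41, q2 = 3720/287, q3 = -8768/1435, q4 = -576/1435.
The numerator is Q*f truncated at degree 3: P0 = a_0 = -4/27; P1 = a_1 + q1*a_0 = 614/369; P2 = a_2 + q1*a_1 + q2*a_0 = -13108/2583; P3 = a_3 + q1*a_2 + q2*a_1 + q3*a_0 = 159872/38745.


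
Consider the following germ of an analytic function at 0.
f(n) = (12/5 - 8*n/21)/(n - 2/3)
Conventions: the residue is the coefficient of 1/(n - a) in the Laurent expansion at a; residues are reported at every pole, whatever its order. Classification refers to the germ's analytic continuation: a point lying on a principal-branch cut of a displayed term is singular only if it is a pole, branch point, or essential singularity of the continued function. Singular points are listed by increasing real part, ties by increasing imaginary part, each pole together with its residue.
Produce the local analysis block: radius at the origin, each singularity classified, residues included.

Denominator factor (n - 2/3): pole of order 1 at 2/3, modulus 2/3.
The radius of convergence is the smallest modulus among the singular points: 2/3.
At the order-1 pole 2/3 set g(n) = (n - (2/3))*f(n) = 12/5 - 8*n/21.
Simple pole: residue = g(a) at a = 2/3, which is 676/315.

Radius of convergence at 0: 2/3.
At 2/3: a pole of order 1; residue 676/315.


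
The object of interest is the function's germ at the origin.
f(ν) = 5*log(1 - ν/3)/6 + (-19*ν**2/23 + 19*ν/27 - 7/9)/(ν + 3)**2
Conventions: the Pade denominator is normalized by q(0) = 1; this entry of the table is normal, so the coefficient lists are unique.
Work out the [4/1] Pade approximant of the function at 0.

The Pade approximant has numerator coefficients [-7/81, -5179693/29385990, -372203171/1351755540, 17461061/6082899930, -1056099697/72994799160]; denominator coefficients [1, 71972/181395].

Taylor coefficients needed (expand at 0): a_0 = -7/81, a_1 = -23/162, a_2 = -14689/67068, a_3 = 9031/100602, a_4 = -20155/402408, a_5 = 17993/905418.
Write the denominator as Q(ν) = 1 + q1*ν. Requiring Q*f - P = O(ν^6) with deg P <= 4 kills the coefficients of ν^5..ν^5 in Q*f:
  ν^5: a_5 + q1*a_4 = 0, i.e. 17993/905418 + (-20155/402408)*q1 = 0.
Solving this linear system: q1 = 71972/181395.
The numerator is Q*f truncated at degree 4: P0 = a_0 = -7/81; P1 = a_1 + q1*a_0 = -5179693/29385990; P2 = a_2 + q1*a_1 = -372203171/1351755540; P3 = a_3 + q1*a_2 = 17461061/6082899930; P4 = a_4 + q1*a_3 = -1056099697/72994799160.


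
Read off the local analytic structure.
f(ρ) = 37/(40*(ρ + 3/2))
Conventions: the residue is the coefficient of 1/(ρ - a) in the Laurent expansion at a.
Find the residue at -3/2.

At the order-1 pole -3/2 set g(ρ) = (ρ - (-3/2))*f(ρ) = 37/40.
Simple pole: residue = g(a) at a = -3/2, which is 37/40.

The residue is 37/40.


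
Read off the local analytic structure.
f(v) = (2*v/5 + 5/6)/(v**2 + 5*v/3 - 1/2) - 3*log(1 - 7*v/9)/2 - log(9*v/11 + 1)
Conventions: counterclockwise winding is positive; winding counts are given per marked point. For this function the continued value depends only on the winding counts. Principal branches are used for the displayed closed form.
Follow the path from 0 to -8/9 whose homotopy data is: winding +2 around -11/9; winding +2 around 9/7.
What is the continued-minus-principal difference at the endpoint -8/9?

Continued minus principal equals -(10)*pi*i.

The rational part is single-valued and drops out of the difference; each branch term changes only by its own monodromy.
(-3/2)*log(1 - v/(9/7)): each positive loop around 9/7 adds 2*pi*i to the log, so winding +2 contributes (-3/2)*(2)*2*pi*i = -(6)*pi*i.
(-1)*log(1 - v/(-11/9)): each positive loop around -11/9 adds 2*pi*i to the log, so winding +2 contributes (-1)*(2)*2*pi*i = -(4)*pi*i.
Summing the contributions at v = -8/9 gives -(10)*pi*i.


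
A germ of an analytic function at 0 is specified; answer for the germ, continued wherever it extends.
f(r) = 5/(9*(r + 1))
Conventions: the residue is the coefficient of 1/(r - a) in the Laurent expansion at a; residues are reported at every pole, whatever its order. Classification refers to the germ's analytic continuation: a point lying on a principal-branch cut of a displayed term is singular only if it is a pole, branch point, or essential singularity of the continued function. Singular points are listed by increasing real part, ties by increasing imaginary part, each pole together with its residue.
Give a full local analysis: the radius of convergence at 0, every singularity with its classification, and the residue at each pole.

Denominator factor (r + 1): pole of order 1 at -1, modulus 1.
The radius of convergence is the smallest modulus among the singular points: 1.
At the order-1 pole -1 set g(r) = (r - (-1))*f(r) = 5/9.
Simple pole: residue = g(a) at a = -1, which is 5/9.

Radius of convergence at 0: 1.
At -1: a pole of order 1; residue 5/9.


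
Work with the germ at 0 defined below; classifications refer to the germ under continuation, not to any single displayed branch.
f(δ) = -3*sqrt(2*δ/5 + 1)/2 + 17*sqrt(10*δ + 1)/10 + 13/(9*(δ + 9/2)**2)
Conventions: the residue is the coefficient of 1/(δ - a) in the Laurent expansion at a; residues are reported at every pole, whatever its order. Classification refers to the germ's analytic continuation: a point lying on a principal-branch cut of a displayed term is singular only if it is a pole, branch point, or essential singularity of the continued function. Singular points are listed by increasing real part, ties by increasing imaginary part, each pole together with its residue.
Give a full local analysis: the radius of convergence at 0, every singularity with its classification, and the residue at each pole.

Radius of convergence at 0: 1/10.
At -9/2: a pole of order 2; residue 0.
At -5/2: an algebraic (square-root) branch point.
At -1/10: an algebraic (square-root) branch point.

Denominator factor (δ + 9/2)^2: pole of order 2 at -9/2, modulus 9/2.
Branch term (17/10)*sqrt(1 - δ/(-1/10)): its argument vanishes at δ = -1/10, a square-root branch point, modulus 1/10.
Branch term (-3/2)*sqrt(1 - δ/(-5/2)): its argument vanishes at δ = -5/2, a square-root branch point, modulus 5/2.
The radius of convergence is the smallest modulus among the singular points: 1/10.
The branch terms are analytic at -9/2 and contribute nothing to the residue; only the rational part matters.
At the order-2 pole -9/2 set g(δ) = (δ - (-9/2))^2*(rational part) = 13/9.
Order-2 pole: residue = g'(a); g'(-9/2) = 0, so the residue is 0.
List the singular points by increasing real part (a conjugate pair: the negative imaginary part first).


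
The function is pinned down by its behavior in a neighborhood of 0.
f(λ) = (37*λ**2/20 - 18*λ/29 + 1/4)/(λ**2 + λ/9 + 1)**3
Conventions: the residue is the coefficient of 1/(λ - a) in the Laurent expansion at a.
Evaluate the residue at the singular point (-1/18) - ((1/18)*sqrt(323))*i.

The factor λ**2 + λ/9 + 1 splits as (λ - a)(λ - a') with a = (-1/18) - ((1/18)*sqrt(323))*i, a' = (-1/18) + ((1/18)*sqrt(323))*i. At the order-3 pole a set g(λ) = (λ - a)^3*f(λ) = [37*λ**2/20 - 18*λ/29 + 1/4] / (λ - a')^3.
Order-3 pole: residue = g''(a)/2; g''((-1/18) - ((1/18)*sqrt(323))*i) = ((185959881/9772497430)*sqrt(323))*i, so the residue is ((185959881/19544994860)*sqrt(323))*i.

The residue is ((185959881/19544994860)*sqrt(323))*i.


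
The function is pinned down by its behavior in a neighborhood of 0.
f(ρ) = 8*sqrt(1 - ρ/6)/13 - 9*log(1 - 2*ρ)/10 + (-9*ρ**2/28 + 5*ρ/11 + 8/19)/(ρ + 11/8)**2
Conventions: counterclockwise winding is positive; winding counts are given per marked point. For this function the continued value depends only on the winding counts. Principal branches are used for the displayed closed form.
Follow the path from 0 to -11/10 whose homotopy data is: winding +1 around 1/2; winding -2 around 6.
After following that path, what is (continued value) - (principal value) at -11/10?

The rational part is single-valued and drops out of the difference; each branch term changes only by its own monodromy.
(-9/10)*log(1 - ρ/(1/2)): each positive loop around 1/2 adds 2*pi*i to the log, so winding +1 contributes (-9/10)*(1)*2*pi*i = -(9/5)*pi*i.
(8/13)*sqrt(1 - ρ/(6)): winding -2 is even, the square root returns to the same sheet, contribution 0.
Summing the contributions at ρ = -11/10 gives -(9/5)*pi*i.

Continued minus principal equals -(9/5)*pi*i.


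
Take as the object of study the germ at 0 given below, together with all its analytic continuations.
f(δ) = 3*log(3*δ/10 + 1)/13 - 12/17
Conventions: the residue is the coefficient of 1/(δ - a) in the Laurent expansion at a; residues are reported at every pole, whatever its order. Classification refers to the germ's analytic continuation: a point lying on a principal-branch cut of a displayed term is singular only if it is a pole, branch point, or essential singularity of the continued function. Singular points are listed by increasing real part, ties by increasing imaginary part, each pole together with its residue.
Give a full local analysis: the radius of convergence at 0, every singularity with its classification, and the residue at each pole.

Radius of convergence at 0: 10/3.
At -10/3: a logarithmic branch point.

Branch term (3/13)*log(1 - δ/(-10/3)): its argument vanishes at δ = -10/3, a logarithmic branch point, modulus 10/3.
The radius of convergence is the smallest modulus among the singular points: 10/3.


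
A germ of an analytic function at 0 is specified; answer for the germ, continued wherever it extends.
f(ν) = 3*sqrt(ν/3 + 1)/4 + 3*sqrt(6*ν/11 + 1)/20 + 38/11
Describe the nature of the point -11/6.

The term (3/20)*sqrt(1 - ν/(-11/6)) has argument 1 - -11/6/(-11/6) = 0 at -11/6: a square-root (algebraic, two-sheeted) branch point; the remaining terms are analytic or single-valued there.

The point is an algebraic (square-root) branch point.


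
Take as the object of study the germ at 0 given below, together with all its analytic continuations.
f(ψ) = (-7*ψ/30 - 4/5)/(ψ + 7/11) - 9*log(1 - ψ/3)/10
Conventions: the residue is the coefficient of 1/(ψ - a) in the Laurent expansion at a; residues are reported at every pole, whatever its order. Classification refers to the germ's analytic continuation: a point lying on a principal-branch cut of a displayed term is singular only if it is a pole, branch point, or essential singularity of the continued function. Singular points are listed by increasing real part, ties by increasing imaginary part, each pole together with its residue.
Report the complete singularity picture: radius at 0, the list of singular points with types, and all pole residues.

Radius of convergence at 0: 7/11.
At -7/11: a pole of order 1; residue -43/66.
At 3: a logarithmic branch point.

Denominator factor (ψ + 7/11): pole of order 1 at -7/11, modulus 7/11.
Branch term (-9/10)*log(1 - ψ/(3)): its argument vanishes at ψ = 3, a logarithmic branch point, modulus 3.
The radius of convergence is the smallest modulus among the singular points: 7/11.
The branch term is analytic at -7/11 and contributes nothing to the residue; only the rational part matters.
At the order-1 pole -7/11 set g(ψ) = (ψ - (-7/11))*(rational part) = -7*ψ/30 - 4/5.
Simple pole: residue = g(a) at a = -7/11, which is -43/66.
List the singular points by increasing real part (a conjugate pair: the negative imaginary part first).


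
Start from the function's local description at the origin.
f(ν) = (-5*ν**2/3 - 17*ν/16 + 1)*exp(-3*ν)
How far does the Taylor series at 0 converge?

The radius of convergence is infinite.

The factor exp(-3*ν) is entire and contributes no finite singular point.
The polynomial part has no poles.
No finite singular points: the Taylor series at 0 converges everywhere.


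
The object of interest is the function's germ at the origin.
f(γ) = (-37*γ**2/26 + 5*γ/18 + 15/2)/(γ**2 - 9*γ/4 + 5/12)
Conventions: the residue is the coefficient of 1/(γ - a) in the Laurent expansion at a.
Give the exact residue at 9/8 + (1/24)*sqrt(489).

The residue is -2737/1872 + (11989/101712)*sqrt(489).

The factor γ**2 - 9*γ/4 + 5/12 splits as (γ - a)(γ - a') with a = 9/8 + (1/24)*sqrt(489), a' = 9/8 - (1/24)*sqrt(489). At the order-1 pole a set g(γ) = (γ - a)*f(γ) = [-37*γ**2/26 + 5*γ/18 + 15/2] / (γ - a').
Simple pole: residue = g(a) at a = 9/8 + (1/24)*sqrt(489), which is -2737/1872 + (11989/101712)*sqrt(489).


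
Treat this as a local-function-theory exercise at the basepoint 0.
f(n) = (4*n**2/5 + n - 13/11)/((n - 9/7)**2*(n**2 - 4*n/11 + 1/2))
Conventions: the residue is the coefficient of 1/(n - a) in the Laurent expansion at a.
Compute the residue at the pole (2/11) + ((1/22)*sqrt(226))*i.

The residue is (-5821543/16507445) + ((14977487/373068257)*sqrt(226))*i.


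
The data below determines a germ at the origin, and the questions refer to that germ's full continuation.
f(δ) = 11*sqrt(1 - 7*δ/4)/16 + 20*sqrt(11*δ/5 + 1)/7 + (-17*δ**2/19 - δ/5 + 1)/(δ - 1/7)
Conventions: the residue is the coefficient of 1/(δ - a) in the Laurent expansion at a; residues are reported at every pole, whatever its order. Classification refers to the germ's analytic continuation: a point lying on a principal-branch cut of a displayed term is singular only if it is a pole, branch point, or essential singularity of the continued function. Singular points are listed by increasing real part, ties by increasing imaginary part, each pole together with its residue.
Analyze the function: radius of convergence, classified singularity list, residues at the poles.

Radius of convergence at 0: 1/7.
At -5/11: an algebraic (square-root) branch point.
At 1/7: a pole of order 1; residue 4437/4655.
At 4/7: an algebraic (square-root) branch point.

Denominator factor (δ - 1/7): pole of order 1 at 1/7, modulus 1/7.
Branch term (11/16)*sqrt(1 - δ/(4/7)): its argument vanishes at δ = 4/7, a square-root branch point, modulus 4/7.
Branch term (20/7)*sqrt(1 - δ/(-5/11)): its argument vanishes at δ = -5/11, a square-root branch point, modulus 5/11.
The radius of convergence is the smallest modulus among the singular points: 1/7.
The branch terms are analytic at 1/7 and contribute nothing to the residue; only the rational part matters.
At the order-1 pole 1/7 set g(δ) = (δ - (1/7))*(rational part) = -17*δ**2/19 - δ/5 + 1.
Simple pole: residue = g(a) at a = 1/7, which is 4437/4655.
List the singular points by increasing real part (a conjugate pair: the negative imaginary part first).


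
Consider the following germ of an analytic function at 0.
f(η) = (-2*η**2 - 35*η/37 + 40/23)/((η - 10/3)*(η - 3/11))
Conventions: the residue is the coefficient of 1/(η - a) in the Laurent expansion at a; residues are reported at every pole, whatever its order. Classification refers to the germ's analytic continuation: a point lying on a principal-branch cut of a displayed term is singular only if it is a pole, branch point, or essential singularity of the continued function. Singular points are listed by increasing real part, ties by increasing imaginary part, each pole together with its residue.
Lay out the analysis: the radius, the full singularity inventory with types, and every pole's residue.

Denominator factor (η - 10/3): pole of order 1 at 10/3, modulus 10/3.
Denominator factor (η - 3/11): pole of order 1 at 3/11, modulus 3/11.
The radius of convergence is the smallest modulus among the singular points: 3/11.
At the order-1 pole 3/11 set g(η) = (η - (3/11))*f(η) = (-2*η**2 - 35*η/37 + 40/23)/(η - 10/3).
Simple pole: residue = g(a) at a = 3/11, which is -411591/945461.
At the order-1 pole 10/3 set g(η) = (η - (10/3))*f(η) = (-2*η**2 - 35*η/37 + 40/23)/(η - 3/11).
Simple pole: residue = g(a) at a = 10/3, which is -1991330/257853.
List the singular points by increasing real part (a conjugate pair: the negative imaginary part first).

Radius of convergence at 0: 3/11.
At 3/11: a pole of order 1; residue -411591/945461.
At 10/3: a pole of order 1; residue -1991330/257853.


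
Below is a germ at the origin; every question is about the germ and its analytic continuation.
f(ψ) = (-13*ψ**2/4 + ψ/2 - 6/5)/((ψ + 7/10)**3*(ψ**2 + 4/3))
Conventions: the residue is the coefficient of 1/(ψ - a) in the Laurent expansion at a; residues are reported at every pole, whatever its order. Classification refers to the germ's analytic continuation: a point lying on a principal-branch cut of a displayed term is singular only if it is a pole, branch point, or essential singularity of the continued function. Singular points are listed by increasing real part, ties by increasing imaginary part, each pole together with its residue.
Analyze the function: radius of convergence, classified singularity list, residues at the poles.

Radius of convergence at 0: 7/10.
At -7/10: a pole of order 3; residue 44731500/163667323.
At -((2/3)*sqrt(3))*i: a pole of order 1; residue (-22365750/163667323) - ((51350550/163667323)*sqrt(3))*i.
At ((2/3)*sqrt(3))*i: a pole of order 1; residue (-22365750/163667323) + ((51350550/163667323)*sqrt(3))*i.

Denominator factor (ψ**2 + 4/3): discriminant -16/3, complex-conjugate roots ((2/3)*sqrt(3))*i and -((2/3)*sqrt(3))*i; poles of order 1, moduli (2/3)*sqrt(3) and (2/3)*sqrt(3).
Denominator factor (ψ + 7/10)^3: pole of order 3 at -7/10, modulus 7/10.
The radius of convergence is the smallest modulus among the singular points: 7/10.
At the order-3 pole -7/10 set g(ψ) = (ψ - (-7/10))^3*f(ψ) = (-13*ψ**2/4 + ψ/2 - 6/5)/(ψ**2 + 4/3).
Order-3 pole: residue = g''(a)/2; g''(-7/10) = 89463000/163667323, so the residue is 44731500/163667323.
The factor ψ**2 + 4/3 splits as (ψ - a)(ψ - a') with a = -((2/3)*sqrt(3))*i, a' = ((2/3)*sqrt(3))*i. At the order-1 pole a set g(ψ) = (ψ - a)*f(ψ) = [(-13*ψ**2/4 + ψ/2 - 6/5)/(ψ + 7/10)**3] / (ψ - a').
Simple pole: residue = g(a) at a = -((2/3)*sqrt(3))*i, which is (-22365750/163667323) - ((51350550/163667323)*sqrt(3))*i.
The factor ψ**2 + 4/3 splits as (ψ - a)(ψ - a') with a = ((2/3)*sqrt(3))*i, a' = -((2/3)*sqrt(3))*i. At the order-1 pole a set g(ψ) = (ψ - a)*f(ψ) = [(-13*ψ**2/4 + ψ/2 - 6/5)/(ψ + 7/10)**3] / (ψ - a').
Simple pole: residue = g(a) at a = ((2/3)*sqrt(3))*i, which is (-22365750/163667323) + ((51350550/163667323)*sqrt(3))*i.
List the singular points by increasing real part (a conjugate pair: the negative imaginary part first).


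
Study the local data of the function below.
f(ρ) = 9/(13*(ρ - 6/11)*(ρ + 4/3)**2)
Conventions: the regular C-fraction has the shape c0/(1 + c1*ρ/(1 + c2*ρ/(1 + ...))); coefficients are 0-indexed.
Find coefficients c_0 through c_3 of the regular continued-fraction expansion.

Taylor coefficients (expand at 0): a_0 = -297/416, a_1 = -99/416, a_2 = -10923/6656, a_3 = -24013/13312.
c0 = a_0 = -297/416. Peel one level at a time: if S = 1 + c*ρ/S' with S'(0) = 1, then c is the ρ-coefficient of S and S' = c*ρ/(S - 1).
S_1 = c0/f = 1 + (-1/3)*ρ + (-35/16)*ρ^2 + ...; c1 = -1/3.
S_2 = c1*ρ/(S_1 - 1) = 1 + (-105/16)*ρ + (10233/256)*ρ^2 + ...; c2 = -105/16.
S_3 = c2*ρ/(S_2 - 1) = 1 + (3411/560)*ρ + ...; c3 = 3411/560.

The regular C-fraction coefficients are [-297/416, -1/3, -105/16, 3411/560].


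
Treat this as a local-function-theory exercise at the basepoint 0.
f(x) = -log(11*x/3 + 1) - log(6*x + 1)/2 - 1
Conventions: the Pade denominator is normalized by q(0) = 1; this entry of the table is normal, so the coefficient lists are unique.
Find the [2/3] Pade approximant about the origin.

The Pade approximant has numerator coefficients [-1, -2694661448/205626741, -2383215883/68542247]; denominator coefficients [1, 1323816508/205626741, 9342681475/1233760446, -9419259613/5551922007].

Taylor coefficients needed (expand at 0): a_0 = -1, a_1 = -20/3, a_2 = 283/18, a_3 = -4247/81, a_4 = 67129/324, a_5 = -221167/243.
Write the denominator as Q(x) = 1 + q1*x + q2*x^2 + q3*x^3. Requiring Q*f - P = O(x^6) with deg P <= 2 kills the coefficients of x^3..x^5 in Q*f:
  x^3: a_3 + q1*a_2 + q2*a_1 + q3*a_0 = 0, i.e. -4247/81 + (283/18)*q1 + (-20/3)*q2 + (-1)*q3 = 0.
  x^4: a_4 + q1*a_3 + q2*a_2 + q3*a_1 = 0, i.e. 67129/324 + (-4247/81)*q1 + (283/18)*q2 + (-20/3)*q3 = 0.
  x^5: a_5 + q1*a_4 + q2*a_3 + q3*a_2 = 0, i.e. -221167/243 + (67129/324)*q1 + (-4247/81)*q2 + (283/18)*q3 = 0.
Solving this linear system: q1 = 1323816508/205626741, q2 = 9342681475/1233760446, q3 = -9419259613/5551922007.
The numerator is Q*f truncated at degree 2: P0 = a_0 = -1; P1 = a_1 + q1*a_0 = -2694661448/205626741; P2 = a_2 + q1*a_1 + q2*a_0 = -2383215883/68542247.


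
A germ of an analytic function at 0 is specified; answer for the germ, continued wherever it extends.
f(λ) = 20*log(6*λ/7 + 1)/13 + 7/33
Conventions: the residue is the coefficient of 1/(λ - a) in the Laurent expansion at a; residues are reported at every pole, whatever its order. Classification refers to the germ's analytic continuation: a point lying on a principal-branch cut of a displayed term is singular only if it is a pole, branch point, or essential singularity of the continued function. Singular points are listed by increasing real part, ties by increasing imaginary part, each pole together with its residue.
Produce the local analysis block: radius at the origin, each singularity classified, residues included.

Radius of convergence at 0: 7/6.
At -7/6: a logarithmic branch point.

Branch term (20/13)*log(1 - λ/(-7/6)): its argument vanishes at λ = -7/6, a logarithmic branch point, modulus 7/6.
The radius of convergence is the smallest modulus among the singular points: 7/6.


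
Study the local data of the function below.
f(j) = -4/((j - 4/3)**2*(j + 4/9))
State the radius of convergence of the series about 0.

Denominator factor (j + 4/9): pole of order 1 at -4/9, modulus 4/9.
Denominator factor (j - 4/3)^2: pole of order 2 at 4/3, modulus 4/3.
The radius of convergence is the smallest modulus among the singular points: 4/9.

The radius of convergence is 4/9.


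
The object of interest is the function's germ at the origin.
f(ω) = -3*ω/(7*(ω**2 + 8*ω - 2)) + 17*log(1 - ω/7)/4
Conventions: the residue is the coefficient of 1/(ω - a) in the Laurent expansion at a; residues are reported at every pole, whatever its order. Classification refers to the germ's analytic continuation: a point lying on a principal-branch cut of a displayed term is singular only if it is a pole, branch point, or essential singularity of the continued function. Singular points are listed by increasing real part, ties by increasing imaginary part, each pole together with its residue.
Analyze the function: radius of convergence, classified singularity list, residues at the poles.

Radius of convergence at 0: -4 + (3)*sqrt(2).
At -4 - (3)*sqrt(2): a pole of order 1; residue -3/14 - (1/7)*sqrt(2).
At -4 + (3)*sqrt(2): a pole of order 1; residue -3/14 + (1/7)*sqrt(2).
At 7: a logarithmic branch point.

Denominator factor (ω**2 + 8*ω - 2): discriminant 72, real irrational roots -4 + (3)*sqrt(2) and -4 - (3)*sqrt(2); poles of order 1, moduli -4 + (3)*sqrt(2) and 4 + (3)*sqrt(2).
Branch term (17/4)*log(1 - ω/(7)): its argument vanishes at ω = 7, a logarithmic branch point, modulus 7.
The radius of convergence is the smallest modulus among the singular points: -4 + (3)*sqrt(2).
The branch term is analytic at -4 - (3)*sqrt(2) and contributes nothing to the residue; only the rational part matters.
The factor ω**2 + 8*ω - 2 splits as (ω - a)(ω - a') with a = -4 - (3)*sqrt(2), a' = -4 + (3)*sqrt(2). At the order-1 pole a set g(ω) = (ω - a)*(rational part) = [-3*ω/7] / (ω - a').
Simple pole: residue = g(a) at a = -4 - (3)*sqrt(2), which is -3/14 - (1/7)*sqrt(2).
The branch term is analytic at -4 + (3)*sqrt(2) and contributes nothing to the residue; only the rational part matters.
The factor ω**2 + 8*ω - 2 splits as (ω - a)(ω - a') with a = -4 + (3)*sqrt(2), a' = -4 - (3)*sqrt(2). At the order-1 pole a set g(ω) = (ω - a)*(rational part) = [-3*ω/7] / (ω - a').
Simple pole: residue = g(a) at a = -4 + (3)*sqrt(2), which is -3/14 + (1/7)*sqrt(2).
List the singular points by increasing real part (a conjugate pair: the negative imaginary part first).


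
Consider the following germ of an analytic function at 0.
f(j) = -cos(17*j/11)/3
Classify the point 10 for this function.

The point is a regular point.

There is no denominator, hence no pole anywhere.
The factor cos(17*j/11) is entire.
So the germ continues analytically to 10.


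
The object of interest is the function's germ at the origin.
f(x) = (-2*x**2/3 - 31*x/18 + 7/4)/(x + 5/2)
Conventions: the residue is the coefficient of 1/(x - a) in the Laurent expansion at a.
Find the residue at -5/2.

The residue is 17/9.

At the order-1 pole -5/2 set g(x) = (x - (-5/2))*f(x) = -2*x**2/3 - 31*x/18 + 7/4.
Simple pole: residue = g(a) at a = -5/2, which is 17/9.


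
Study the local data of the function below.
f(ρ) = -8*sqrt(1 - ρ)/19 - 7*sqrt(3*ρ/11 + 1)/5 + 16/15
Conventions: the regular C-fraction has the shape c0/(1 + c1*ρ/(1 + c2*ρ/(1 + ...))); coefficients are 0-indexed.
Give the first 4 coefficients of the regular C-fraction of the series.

Taylor coefficients (expand at 0): a_0 = -43/57, a_1 = 41/2090, a_2 = 6037/91960, a_3 = 49649/2023120.
c0 = a_0 = -43/57. Peel one level at a time: if S = 1 + c*ρ/S' with S'(0) = 1, then c is the ρ-coefficient of S and S' = c*ρ/(S - 1).
S_1 = c0/f = 1 + (123/4730)*ρ + (3924123/44745800)*ρ^2 + ...; c1 = 123/4730.
S_2 = c1*ρ/(S_1 - 1) = 1 + (-1308041/387860)*ρ + (32374151/3254416)*ρ^2 + ...; c2 = -1308041/387860.
S_3 = c2*ρ/(S_2 - 1) = 1 + (6960442465/2359705964)*ρ + ...; c3 = 6960442465/2359705964.

The regular C-fraction coefficients are [-43/57, 123/4730, -1308041/387860, 6960442465/2359705964].
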